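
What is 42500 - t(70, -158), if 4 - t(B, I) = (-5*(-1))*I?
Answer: 41706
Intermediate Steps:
t(B, I) = 4 - 5*I (t(B, I) = 4 - (-5*(-1))*I = 4 - 5*I)
42500 - t(70, -158) = 42500 - (4 - 5*(-158)) = 42500 - (4 + 790) = 42500 - 1*794 = 42500 - 794 = 41706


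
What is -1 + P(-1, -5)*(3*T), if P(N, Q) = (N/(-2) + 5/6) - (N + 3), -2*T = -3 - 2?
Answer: -6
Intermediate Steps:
T = 5/2 (T = -(-3 - 2)/2 = -½*(-5) = 5/2 ≈ 2.5000)
P(N, Q) = -13/6 - 3*N/2 (P(N, Q) = (N*(-½) + 5*(⅙)) - (3 + N) = (-N/2 + ⅚) + (-3 - N) = (⅚ - N/2) + (-3 - N) = -13/6 - 3*N/2)
-1 + P(-1, -5)*(3*T) = -1 + (-13/6 - 3/2*(-1))*(3*(5/2)) = -1 + (-13/6 + 3/2)*(15/2) = -1 - ⅔*15/2 = -1 - 5 = -6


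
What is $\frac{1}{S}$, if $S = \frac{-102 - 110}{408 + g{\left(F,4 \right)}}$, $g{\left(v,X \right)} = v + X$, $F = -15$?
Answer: $- \frac{397}{212} \approx -1.8726$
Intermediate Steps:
$g{\left(v,X \right)} = X + v$
$S = - \frac{212}{397}$ ($S = \frac{-102 - 110}{408 + \left(4 - 15\right)} = - \frac{212}{408 - 11} = - \frac{212}{397} \approx -0.53401$)
$\frac{1}{S} = \frac{1}{- \frac{212}{397}} = - \frac{397}{212}$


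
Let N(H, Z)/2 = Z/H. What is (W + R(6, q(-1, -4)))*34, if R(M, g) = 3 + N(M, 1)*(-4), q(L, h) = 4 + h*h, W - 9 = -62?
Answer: -5236/3 ≈ -1745.3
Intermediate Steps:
N(H, Z) = 2*Z/H (N(H, Z) = 2*(Z/H) = 2*Z/H)
W = -53 (W = 9 - 62 = -53)
q(L, h) = 4 + h²
R(M, g) = 3 - 8/M (R(M, g) = 3 + (2*1/M)*(-4) = 3 + (2/M)*(-4) = 3 - 8/M)
(W + R(6, q(-1, -4)))*34 = (-53 + (3 - 8/6))*34 = (-53 + (3 - 8*⅙))*34 = (-53 + (3 - 4/3))*34 = (-53 + 5/3)*34 = -154/3*34 = -5236/3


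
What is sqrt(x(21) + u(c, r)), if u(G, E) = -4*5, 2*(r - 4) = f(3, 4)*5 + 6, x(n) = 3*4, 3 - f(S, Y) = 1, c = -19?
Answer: 2*I*sqrt(2) ≈ 2.8284*I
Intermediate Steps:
f(S, Y) = 2 (f(S, Y) = 3 - 1*1 = 3 - 1 = 2)
x(n) = 12
r = 12 (r = 4 + (2*5 + 6)/2 = 4 + (10 + 6)/2 = 4 + (1/2)*16 = 4 + 8 = 12)
u(G, E) = -20
sqrt(x(21) + u(c, r)) = sqrt(12 - 20) = sqrt(-8) = 2*I*sqrt(2)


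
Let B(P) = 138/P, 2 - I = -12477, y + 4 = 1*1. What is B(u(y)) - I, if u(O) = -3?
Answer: -12525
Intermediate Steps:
y = -3 (y = -4 + 1*1 = -4 + 1 = -3)
I = 12479 (I = 2 - 1*(-12477) = 2 + 12477 = 12479)
B(u(y)) - I = 138/(-3) - 1*12479 = 138*(-⅓) - 12479 = -46 - 12479 = -12525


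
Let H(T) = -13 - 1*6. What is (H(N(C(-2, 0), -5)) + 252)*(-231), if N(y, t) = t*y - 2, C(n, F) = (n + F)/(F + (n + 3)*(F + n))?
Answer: -53823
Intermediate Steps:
C(n, F) = (F + n)/(F + (3 + n)*(F + n))
N(y, t) = -2 + t*y
H(T) = -19 (H(T) = -13 - 6 = -19)
(H(N(C(-2, 0), -5)) + 252)*(-231) = (-19 + 252)*(-231) = 233*(-231) = -53823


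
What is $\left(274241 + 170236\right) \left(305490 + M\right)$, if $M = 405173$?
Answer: $315873358251$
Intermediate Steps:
$\left(274241 + 170236\right) \left(305490 + M\right) = \left(274241 + 170236\right) \left(305490 + 405173\right) = 444477 \cdot 710663 = 315873358251$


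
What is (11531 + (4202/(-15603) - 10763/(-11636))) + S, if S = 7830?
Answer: 3515234592005/181556508 ≈ 19362.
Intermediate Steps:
(11531 + (4202/(-15603) - 10763/(-11636))) + S = (11531 + (4202/(-15603) - 10763/(-11636))) + 7830 = (11531 + (4202*(-1/15603) - 10763*(-1/11636))) + 7830 = (11531 + (-4202/15603 + 10763/11636)) + 7830 = (11531 + 119040617/181556508) + 7830 = 2093647134365/181556508 + 7830 = 3515234592005/181556508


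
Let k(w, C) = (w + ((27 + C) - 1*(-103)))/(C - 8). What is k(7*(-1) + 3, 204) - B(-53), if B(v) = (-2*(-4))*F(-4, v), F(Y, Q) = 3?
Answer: -2187/98 ≈ -22.316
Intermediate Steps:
B(v) = 24 (B(v) = -2*(-4)*3 = 8*3 = 24)
k(w, C) = (130 + C + w)/(-8 + C) (k(w, C) = (w + ((27 + C) + 103))/(-8 + C) = (w + (130 + C))/(-8 + C) = (130 + C + w)/(-8 + C))
k(7*(-1) + 3, 204) - B(-53) = (130 + 204 + (7*(-1) + 3))/(-8 + 204) - 1*24 = (130 + 204 + (-7 + 3))/196 - 24 = (130 + 204 - 4)/196 - 24 = (1/196)*330 - 24 = 165/98 - 24 = -2187/98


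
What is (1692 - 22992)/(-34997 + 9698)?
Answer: 7100/8433 ≈ 0.84193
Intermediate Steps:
(1692 - 22992)/(-34997 + 9698) = -21300/(-25299) = -21300*(-1/25299) = 7100/8433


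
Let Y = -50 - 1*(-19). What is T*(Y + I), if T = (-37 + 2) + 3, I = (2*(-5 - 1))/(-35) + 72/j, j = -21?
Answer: 38176/35 ≈ 1090.7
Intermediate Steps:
Y = -31 (Y = -50 + 19 = -31)
I = -108/35 (I = (2*(-5 - 1))/(-35) + 72/(-21) = (2*(-6))*(-1/35) + 72*(-1/21) = -12*(-1/35) - 24/7 = 12/35 - 24/7 = -108/35 ≈ -3.0857)
T = -32 (T = -35 + 3 = -32)
T*(Y + I) = -32*(-31 - 108/35) = -32*(-1193/35) = 38176/35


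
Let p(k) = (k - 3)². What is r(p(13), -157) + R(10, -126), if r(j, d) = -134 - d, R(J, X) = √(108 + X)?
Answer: 23 + 3*I*√2 ≈ 23.0 + 4.2426*I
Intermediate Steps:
p(k) = (-3 + k)²
r(p(13), -157) + R(10, -126) = (-134 - 1*(-157)) + √(108 - 126) = (-134 + 157) + √(-18) = 23 + 3*I*√2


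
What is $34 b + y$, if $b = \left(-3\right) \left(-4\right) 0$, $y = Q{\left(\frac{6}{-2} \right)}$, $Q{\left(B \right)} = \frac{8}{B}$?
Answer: $- \frac{8}{3} \approx -2.6667$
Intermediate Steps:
$y = - \frac{8}{3}$ ($y = \frac{8}{6 \frac{1}{-2}} = \frac{8}{6 \left(- \frac{1}{2}\right)} = \frac{8}{-3} = 8 \left(- \frac{1}{3}\right) = - \frac{8}{3} \approx -2.6667$)
$b = 0$ ($b = 12 \cdot 0 = 0$)
$34 b + y = 34 \cdot 0 - \frac{8}{3} = 0 - \frac{8}{3} = - \frac{8}{3}$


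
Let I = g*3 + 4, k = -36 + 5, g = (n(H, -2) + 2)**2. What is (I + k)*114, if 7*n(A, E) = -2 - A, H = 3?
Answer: -123120/49 ≈ -2512.7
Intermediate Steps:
n(A, E) = -2/7 - A/7 (n(A, E) = (-2 - A)/7 = -2/7 - A/7)
g = 81/49 (g = ((-2/7 - 1/7*3) + 2)**2 = ((-2/7 - 3/7) + 2)**2 = (-5/7 + 2)**2 = (9/7)**2 = 81/49 ≈ 1.6531)
k = -31
I = 439/49 (I = (81/49)*3 + 4 = 243/49 + 4 = 439/49 ≈ 8.9592)
(I + k)*114 = (439/49 - 31)*114 = -1080/49*114 = -123120/49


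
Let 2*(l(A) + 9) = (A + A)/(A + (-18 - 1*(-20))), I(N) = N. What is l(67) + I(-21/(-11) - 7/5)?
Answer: -28538/3795 ≈ -7.5199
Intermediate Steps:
l(A) = -9 + A/(2 + A) (l(A) = -9 + ((A + A)/(A + (-18 - 1*(-20))))/2 = -9 + ((2*A)/(A + (-18 + 20)))/2 = -9 + ((2*A)/(A + 2))/2 = -9 + ((2*A)/(2 + A))/2 = -9 + (2*A/(2 + A))/2 = -9 + A/(2 + A))
l(67) + I(-21/(-11) - 7/5) = 2*(-9 - 4*67)/(2 + 67) + (-21/(-11) - 7/5) = 2*(-9 - 268)/69 + (-21*(-1/11) - 7*⅕) = 2*(1/69)*(-277) + (21/11 - 7/5) = -554/69 + 28/55 = -28538/3795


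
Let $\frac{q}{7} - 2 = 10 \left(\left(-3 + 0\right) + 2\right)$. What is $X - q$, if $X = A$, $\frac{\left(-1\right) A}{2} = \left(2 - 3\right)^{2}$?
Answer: $54$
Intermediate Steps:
$A = -2$ ($A = - 2 \left(2 - 3\right)^{2} = - 2 \left(-1\right)^{2} = \left(-2\right) 1 = -2$)
$q = -56$ ($q = 14 + 7 \cdot 10 \left(\left(-3 + 0\right) + 2\right) = 14 + 7 \cdot 10 \left(-3 + 2\right) = 14 + 7 \cdot 10 \left(-1\right) = 14 + 7 \left(-10\right) = 14 - 70 = -56$)
$X = -2$
$X - q = -2 - -56 = -2 + 56 = 54$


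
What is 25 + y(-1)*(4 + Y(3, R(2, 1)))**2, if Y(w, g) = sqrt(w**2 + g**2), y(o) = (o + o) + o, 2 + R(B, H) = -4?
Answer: -158 - 72*sqrt(5) ≈ -319.00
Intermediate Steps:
R(B, H) = -6 (R(B, H) = -2 - 4 = -6)
y(o) = 3*o (y(o) = 2*o + o = 3*o)
Y(w, g) = sqrt(g**2 + w**2)
25 + y(-1)*(4 + Y(3, R(2, 1)))**2 = 25 + (3*(-1))*(4 + sqrt((-6)**2 + 3**2))**2 = 25 - 3*(4 + sqrt(36 + 9))**2 = 25 - 3*(4 + sqrt(45))**2 = 25 - 3*(4 + 3*sqrt(5))**2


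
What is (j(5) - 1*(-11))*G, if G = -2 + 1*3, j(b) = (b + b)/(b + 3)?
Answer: 49/4 ≈ 12.250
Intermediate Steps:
j(b) = 2*b/(3 + b) (j(b) = (2*b)/(3 + b) = 2*b/(3 + b))
G = 1 (G = -2 + 3 = 1)
(j(5) - 1*(-11))*G = (2*5/(3 + 5) - 1*(-11))*1 = (2*5/8 + 11)*1 = (2*5*(1/8) + 11)*1 = (5/4 + 11)*1 = (49/4)*1 = 49/4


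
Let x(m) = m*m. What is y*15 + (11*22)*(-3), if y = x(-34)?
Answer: 16614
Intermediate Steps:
x(m) = m**2
y = 1156 (y = (-34)**2 = 1156)
y*15 + (11*22)*(-3) = 1156*15 + (11*22)*(-3) = 17340 + 242*(-3) = 17340 - 726 = 16614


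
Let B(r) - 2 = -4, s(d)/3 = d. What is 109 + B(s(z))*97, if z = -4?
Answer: -85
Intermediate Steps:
s(d) = 3*d
B(r) = -2 (B(r) = 2 - 4 = -2)
109 + B(s(z))*97 = 109 - 2*97 = 109 - 194 = -85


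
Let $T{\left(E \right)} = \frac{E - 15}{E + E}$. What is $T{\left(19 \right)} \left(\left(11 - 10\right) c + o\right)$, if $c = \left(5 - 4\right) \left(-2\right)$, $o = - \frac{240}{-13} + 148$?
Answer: $\frac{4276}{247} \approx 17.312$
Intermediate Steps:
$o = \frac{2164}{13}$ ($o = \left(-240\right) \left(- \frac{1}{13}\right) + 148 = \frac{240}{13} + 148 = \frac{2164}{13} \approx 166.46$)
$c = -2$ ($c = 1 \left(-2\right) = -2$)
$T{\left(E \right)} = \frac{-15 + E}{2 E}$
$T{\left(19 \right)} \left(\left(11 - 10\right) c + o\right) = \frac{-15 + 19}{2 \cdot 19} \left(\left(11 - 10\right) \left(-2\right) + \frac{2164}{13}\right) = \frac{1}{2} \cdot \frac{1}{19} \cdot 4 \left(1 \left(-2\right) + \frac{2164}{13}\right) = \frac{2 \left(-2 + \frac{2164}{13}\right)}{19} = \frac{2}{19} \cdot \frac{2138}{13} = \frac{4276}{247}$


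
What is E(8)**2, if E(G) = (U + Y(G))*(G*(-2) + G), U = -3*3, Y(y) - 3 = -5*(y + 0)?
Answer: 135424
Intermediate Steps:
Y(y) = 3 - 5*y (Y(y) = 3 - 5*(y + 0) = 3 - 5*y)
U = -9
E(G) = -G*(-6 - 5*G) (E(G) = (-9 + (3 - 5*G))*(G*(-2) + G) = (-6 - 5*G)*(-2*G + G) = (-6 - 5*G)*(-G) = -G*(-6 - 5*G))
E(8)**2 = (8*(6 + 5*8))**2 = (8*(6 + 40))**2 = (8*46)**2 = 368**2 = 135424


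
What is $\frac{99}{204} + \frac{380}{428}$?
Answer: $\frac{9991}{7276} \approx 1.3731$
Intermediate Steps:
$\frac{99}{204} + \frac{380}{428} = 99 \cdot \frac{1}{204} + 380 \cdot \frac{1}{428} = \frac{33}{68} + \frac{95}{107} = \frac{9991}{7276}$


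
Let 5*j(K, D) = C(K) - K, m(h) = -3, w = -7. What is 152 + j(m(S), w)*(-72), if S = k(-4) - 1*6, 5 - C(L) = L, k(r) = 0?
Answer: -32/5 ≈ -6.4000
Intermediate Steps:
C(L) = 5 - L
S = -6 (S = 0 - 1*6 = 0 - 6 = -6)
j(K, D) = 1 - 2*K/5 (j(K, D) = ((5 - K) - K)/5 = (5 - 2*K)/5 = 1 - 2*K/5)
152 + j(m(S), w)*(-72) = 152 + (1 - 2/5*(-3))*(-72) = 152 + (1 + 6/5)*(-72) = 152 + (11/5)*(-72) = 152 - 792/5 = -32/5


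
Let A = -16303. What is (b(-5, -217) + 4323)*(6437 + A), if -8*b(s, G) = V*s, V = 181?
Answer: -175067237/4 ≈ -4.3767e+7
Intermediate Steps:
b(s, G) = -181*s/8
(b(-5, -217) + 4323)*(6437 + A) = (-181/8*(-5) + 4323)*(6437 - 16303) = (905/8 + 4323)*(-9866) = (35489/8)*(-9866) = -175067237/4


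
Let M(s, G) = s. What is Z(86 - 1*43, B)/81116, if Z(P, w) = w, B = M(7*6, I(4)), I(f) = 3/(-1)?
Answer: 3/5794 ≈ 0.00051778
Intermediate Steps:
I(f) = -3 (I(f) = 3*(-1) = -3)
B = 42 (B = 7*6 = 42)
Z(86 - 1*43, B)/81116 = 42/81116 = 42*(1/81116) = 3/5794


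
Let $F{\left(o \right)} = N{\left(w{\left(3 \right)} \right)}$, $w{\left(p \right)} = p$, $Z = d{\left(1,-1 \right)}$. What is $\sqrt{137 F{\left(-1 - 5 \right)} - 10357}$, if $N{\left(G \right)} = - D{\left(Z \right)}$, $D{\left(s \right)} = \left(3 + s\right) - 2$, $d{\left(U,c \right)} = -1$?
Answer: $i \sqrt{10357} \approx 101.77 i$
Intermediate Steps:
$Z = -1$
$D{\left(s \right)} = 1 + s$
$N{\left(G \right)} = 0$ ($N{\left(G \right)} = - (1 - 1) = \left(-1\right) 0 = 0$)
$F{\left(o \right)} = 0$
$\sqrt{137 F{\left(-1 - 5 \right)} - 10357} = \sqrt{137 \cdot 0 - 10357} = \sqrt{0 - 10357} = \sqrt{-10357} = i \sqrt{10357}$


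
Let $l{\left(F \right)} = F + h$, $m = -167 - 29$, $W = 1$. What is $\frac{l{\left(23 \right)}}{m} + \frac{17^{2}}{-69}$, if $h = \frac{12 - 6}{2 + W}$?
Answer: $- \frac{58369}{13524} \approx -4.316$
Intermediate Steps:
$m = -196$ ($m = -167 - 29 = -196$)
$h = 2$ ($h = \frac{12 - 6}{2 + 1} = \frac{6}{3} = 6 \cdot \frac{1}{3} = 2$)
$l{\left(F \right)} = 2 + F$ ($l{\left(F \right)} = F + 2 = 2 + F$)
$\frac{l{\left(23 \right)}}{m} + \frac{17^{2}}{-69} = \frac{2 + 23}{-196} + \frac{17^{2}}{-69} = 25 \left(- \frac{1}{196}\right) + 289 \left(- \frac{1}{69}\right) = - \frac{25}{196} - \frac{289}{69} = - \frac{58369}{13524}$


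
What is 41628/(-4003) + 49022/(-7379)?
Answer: -503408078/29538137 ≈ -17.043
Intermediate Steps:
41628/(-4003) + 49022/(-7379) = 41628*(-1/4003) + 49022*(-1/7379) = -41628/4003 - 49022/7379 = -503408078/29538137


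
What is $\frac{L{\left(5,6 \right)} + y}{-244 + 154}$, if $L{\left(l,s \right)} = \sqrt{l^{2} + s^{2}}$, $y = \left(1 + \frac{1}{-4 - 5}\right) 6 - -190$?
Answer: $- \frac{293}{135} - \frac{\sqrt{61}}{90} \approx -2.2572$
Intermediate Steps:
$y = \frac{586}{3}$ ($y = \left(1 + \frac{1}{-9}\right) 6 + 190 = \left(1 - \frac{1}{9}\right) 6 + 190 = \frac{8}{9} \cdot 6 + 190 = \frac{16}{3} + 190 = \frac{586}{3} \approx 195.33$)
$\frac{L{\left(5,6 \right)} + y}{-244 + 154} = \frac{\sqrt{5^{2} + 6^{2}} + \frac{586}{3}}{-244 + 154} = \frac{\sqrt{25 + 36} + \frac{586}{3}}{-90} = \left(\sqrt{61} + \frac{586}{3}\right) \left(- \frac{1}{90}\right) = \left(\frac{586}{3} + \sqrt{61}\right) \left(- \frac{1}{90}\right) = - \frac{293}{135} - \frac{\sqrt{61}}{90}$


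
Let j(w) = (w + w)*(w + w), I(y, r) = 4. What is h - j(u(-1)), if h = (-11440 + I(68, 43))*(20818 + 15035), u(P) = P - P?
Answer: -410014908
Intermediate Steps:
u(P) = 0
h = -410014908 (h = (-11440 + 4)*(20818 + 15035) = -11436*35853 = -410014908)
j(w) = 4*w² (j(w) = (2*w)*(2*w) = 4*w²)
h - j(u(-1)) = -410014908 - 4*0² = -410014908 - 4*0 = -410014908 - 1*0 = -410014908 + 0 = -410014908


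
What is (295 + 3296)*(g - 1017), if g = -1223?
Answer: -8043840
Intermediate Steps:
(295 + 3296)*(g - 1017) = (295 + 3296)*(-1223 - 1017) = 3591*(-2240) = -8043840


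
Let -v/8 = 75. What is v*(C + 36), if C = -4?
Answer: -19200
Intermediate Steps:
v = -600 (v = -8*75 = -600)
v*(C + 36) = -600*(-4 + 36) = -600*32 = -19200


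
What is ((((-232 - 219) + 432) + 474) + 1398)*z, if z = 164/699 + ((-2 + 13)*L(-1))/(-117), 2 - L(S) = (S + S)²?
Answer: 21350266/27261 ≈ 783.18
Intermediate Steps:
L(S) = 2 - 4*S² (L(S) = 2 - (S + S)² = 2 - (2*S)² = 2 - 4*S²)
z = 11522/27261 (z = 164/699 + ((-2 + 13)*(2 - 4*(-1)²))/(-117) = 164*(1/699) + (11*(2 - 4*1))*(-1/117) = 164/699 + (11*(2 - 4))*(-1/117) = 164/699 + (11*(-2))*(-1/117) = 164/699 - 22*(-1/117) = 164/699 + 22/117 = 11522/27261 ≈ 0.42266)
((((-232 - 219) + 432) + 474) + 1398)*z = ((((-232 - 219) + 432) + 474) + 1398)*(11522/27261) = (((-451 + 432) + 474) + 1398)*(11522/27261) = ((-19 + 474) + 1398)*(11522/27261) = (455 + 1398)*(11522/27261) = 1853*(11522/27261) = 21350266/27261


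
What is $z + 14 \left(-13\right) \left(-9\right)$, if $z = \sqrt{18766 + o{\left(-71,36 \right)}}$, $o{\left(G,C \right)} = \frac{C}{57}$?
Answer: $1638 + \frac{\sqrt{6774754}}{19} \approx 1775.0$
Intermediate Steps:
$o{\left(G,C \right)} = \frac{C}{57}$ ($o{\left(G,C \right)} = C \frac{1}{57} = \frac{C}{57}$)
$z = \frac{\sqrt{6774754}}{19}$ ($z = \sqrt{18766 + \frac{1}{57} \cdot 36} = \sqrt{18766 + \frac{12}{19}} = \sqrt{\frac{356566}{19}} = \frac{\sqrt{6774754}}{19} \approx 136.99$)
$z + 14 \left(-13\right) \left(-9\right) = \frac{\sqrt{6774754}}{19} + 14 \left(-13\right) \left(-9\right) = \frac{\sqrt{6774754}}{19} - -1638 = \frac{\sqrt{6774754}}{19} + 1638 = 1638 + \frac{\sqrt{6774754}}{19}$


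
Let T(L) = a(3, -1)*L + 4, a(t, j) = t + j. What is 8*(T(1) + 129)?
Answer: 1080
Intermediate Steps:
a(t, j) = j + t
T(L) = 4 + 2*L (T(L) = (-1 + 3)*L + 4 = 2*L + 4 = 4 + 2*L)
8*(T(1) + 129) = 8*((4 + 2*1) + 129) = 8*((4 + 2) + 129) = 8*(6 + 129) = 8*135 = 1080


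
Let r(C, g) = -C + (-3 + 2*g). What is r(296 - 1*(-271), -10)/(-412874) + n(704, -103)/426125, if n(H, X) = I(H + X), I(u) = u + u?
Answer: 53406307/12566852375 ≈ 0.0042498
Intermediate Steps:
I(u) = 2*u
r(C, g) = -3 - C + 2*g
n(H, X) = 2*H + 2*X (n(H, X) = 2*(H + X) = 2*H + 2*X)
r(296 - 1*(-271), -10)/(-412874) + n(704, -103)/426125 = (-3 - (296 - 1*(-271)) + 2*(-10))/(-412874) + (2*704 + 2*(-103))/426125 = (-3 - (296 + 271) - 20)*(-1/412874) + (1408 - 206)*(1/426125) = (-3 - 1*567 - 20)*(-1/412874) + 1202*(1/426125) = (-3 - 567 - 20)*(-1/412874) + 1202/426125 = -590*(-1/412874) + 1202/426125 = 295/206437 + 1202/426125 = 53406307/12566852375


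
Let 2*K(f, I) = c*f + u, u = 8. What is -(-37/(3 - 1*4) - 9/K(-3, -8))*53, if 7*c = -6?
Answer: -69218/37 ≈ -1870.8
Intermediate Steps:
c = -6/7 (c = (⅐)*(-6) = -6/7 ≈ -0.85714)
K(f, I) = 4 - 3*f/7 (K(f, I) = (-6*f/7 + 8)/2 = (8 - 6*f/7)/2 = 4 - 3*f/7)
-(-37/(3 - 1*4) - 9/K(-3, -8))*53 = -(-37/(3 - 1*4) - 9/(4 - 3/7*(-3)))*53 = -(-37/(3 - 4) - 9/(4 + 9/7))*53 = -(-37/(-1) - 9/37/7)*53 = -(-37*(-1) - 9*7/37)*53 = -(37 - 63/37)*53 = -1*1306/37*53 = -1306/37*53 = -69218/37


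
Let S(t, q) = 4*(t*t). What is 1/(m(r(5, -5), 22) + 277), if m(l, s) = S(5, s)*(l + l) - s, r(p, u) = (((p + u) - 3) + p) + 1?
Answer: 1/855 ≈ 0.0011696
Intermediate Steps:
S(t, q) = 4*t²
r(p, u) = -2 + u + 2*p (r(p, u) = ((-3 + p + u) + p) + 1 = (-3 + u + 2*p) + 1 = -2 + u + 2*p)
m(l, s) = -s + 200*l (m(l, s) = (4*5²)*(l + l) - s = (4*25)*(2*l) - s = 100*(2*l) - s = 200*l - s = -s + 200*l)
1/(m(r(5, -5), 22) + 277) = 1/((-1*22 + 200*(-2 - 5 + 2*5)) + 277) = 1/((-22 + 200*(-2 - 5 + 10)) + 277) = 1/((-22 + 200*3) + 277) = 1/((-22 + 600) + 277) = 1/(578 + 277) = 1/855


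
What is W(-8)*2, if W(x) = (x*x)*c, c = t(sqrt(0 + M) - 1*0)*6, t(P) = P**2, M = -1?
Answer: -768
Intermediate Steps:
c = -6 (c = (sqrt(0 - 1) - 1*0)**2*6 = (sqrt(-1) + 0)**2*6 = (I + 0)**2*6 = I**2*6 = -1*6 = -6)
W(x) = -6*x**2 (W(x) = (x*x)*(-6) = x**2*(-6) = -6*x**2)
W(-8)*2 = -6*(-8)**2*2 = -6*64*2 = -384*2 = -768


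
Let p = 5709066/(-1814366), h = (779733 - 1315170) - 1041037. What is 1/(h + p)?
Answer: -907183/1430153267275 ≈ -6.3433e-7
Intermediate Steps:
h = -1576474 (h = -535437 - 1041037 = -1576474)
p = -2854533/907183 (p = 5709066*(-1/1814366) = -2854533/907183 ≈ -3.1466)
1/(h + p) = 1/(-1576474 - 2854533/907183) = 1/(-1430153267275/907183) = -907183/1430153267275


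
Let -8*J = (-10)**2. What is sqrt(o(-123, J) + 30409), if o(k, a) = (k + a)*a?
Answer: sqrt(128411)/2 ≈ 179.17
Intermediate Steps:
J = -25/2 (J = -1/8*(-10)**2 = -1/8*100 = -25/2 ≈ -12.500)
o(k, a) = a*(a + k) (o(k, a) = (a + k)*a = a*(a + k))
sqrt(o(-123, J) + 30409) = sqrt(-25*(-25/2 - 123)/2 + 30409) = sqrt(-25/2*(-271/2) + 30409) = sqrt(6775/4 + 30409) = sqrt(128411/4) = sqrt(128411)/2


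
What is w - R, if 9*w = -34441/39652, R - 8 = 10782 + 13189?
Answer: -8557372213/356868 ≈ -23979.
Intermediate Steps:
R = 23979 (R = 8 + (10782 + 13189) = 8 + 23971 = 23979)
w = -34441/356868 (w = (-34441/39652)/9 = (-34441*1/39652)/9 = (⅑)*(-34441/39652) = -34441/356868 ≈ -0.096509)
w - R = -34441/356868 - 1*23979 = -34441/356868 - 23979 = -8557372213/356868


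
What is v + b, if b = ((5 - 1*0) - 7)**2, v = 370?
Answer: 374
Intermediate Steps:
b = 4 (b = ((5 + 0) - 7)**2 = (5 - 7)**2 = (-2)**2 = 4)
v + b = 370 + 4 = 374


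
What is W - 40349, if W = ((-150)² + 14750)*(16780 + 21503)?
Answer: 1426001401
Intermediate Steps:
W = 1426041750 (W = (22500 + 14750)*38283 = 37250*38283 = 1426041750)
W - 40349 = 1426041750 - 40349 = 1426001401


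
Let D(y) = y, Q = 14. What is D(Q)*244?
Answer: 3416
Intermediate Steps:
D(Q)*244 = 14*244 = 3416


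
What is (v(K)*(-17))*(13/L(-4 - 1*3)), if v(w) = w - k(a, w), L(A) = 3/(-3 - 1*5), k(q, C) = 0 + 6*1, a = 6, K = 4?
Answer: -3536/3 ≈ -1178.7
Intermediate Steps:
k(q, C) = 6 (k(q, C) = 0 + 6 = 6)
L(A) = -3/8 (L(A) = 3/(-3 - 5) = 3/(-8) = 3*(-1/8) = -3/8)
v(w) = -6 + w (v(w) = w - 1*6 = w - 6 = -6 + w)
(v(K)*(-17))*(13/L(-4 - 1*3)) = ((-6 + 4)*(-17))*(13/(-3/8)) = (-2*(-17))*(13*(-8/3)) = 34*(-104/3) = -3536/3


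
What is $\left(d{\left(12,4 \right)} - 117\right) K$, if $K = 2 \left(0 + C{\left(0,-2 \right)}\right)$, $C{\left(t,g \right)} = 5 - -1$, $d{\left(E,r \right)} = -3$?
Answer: $-1440$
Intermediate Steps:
$C{\left(t,g \right)} = 6$ ($C{\left(t,g \right)} = 5 + 1 = 6$)
$K = 12$ ($K = 2 \left(0 + 6\right) = 2 \cdot 6 = 12$)
$\left(d{\left(12,4 \right)} - 117\right) K = \left(-3 - 117\right) 12 = \left(-120\right) 12 = -1440$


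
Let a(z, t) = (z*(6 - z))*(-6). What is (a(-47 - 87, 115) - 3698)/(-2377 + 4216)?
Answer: 108862/1839 ≈ 59.196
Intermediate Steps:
a(z, t) = -6*z*(6 - z)
(a(-47 - 87, 115) - 3698)/(-2377 + 4216) = (6*(-47 - 87)*(-6 + (-47 - 87)) - 3698)/(-2377 + 4216) = (6*(-134)*(-6 - 134) - 3698)/1839 = (6*(-134)*(-140) - 3698)*(1/1839) = (112560 - 3698)*(1/1839) = 108862*(1/1839) = 108862/1839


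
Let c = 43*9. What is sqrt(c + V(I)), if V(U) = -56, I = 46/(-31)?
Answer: sqrt(331) ≈ 18.193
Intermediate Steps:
I = -46/31 (I = 46*(-1/31) = -46/31 ≈ -1.4839)
c = 387
sqrt(c + V(I)) = sqrt(387 - 56) = sqrt(331)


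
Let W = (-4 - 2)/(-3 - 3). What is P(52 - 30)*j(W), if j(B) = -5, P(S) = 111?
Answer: -555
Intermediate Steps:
W = 1 (W = -6/(-6) = -6*(-⅙) = 1)
P(52 - 30)*j(W) = 111*(-5) = -555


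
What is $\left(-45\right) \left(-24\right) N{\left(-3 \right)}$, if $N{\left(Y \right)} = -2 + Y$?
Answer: $-5400$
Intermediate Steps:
$\left(-45\right) \left(-24\right) N{\left(-3 \right)} = \left(-45\right) \left(-24\right) \left(-2 - 3\right) = 1080 \left(-5\right) = -5400$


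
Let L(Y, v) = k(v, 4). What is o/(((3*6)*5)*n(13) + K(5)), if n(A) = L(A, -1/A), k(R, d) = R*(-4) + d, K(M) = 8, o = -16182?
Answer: -105183/2572 ≈ -40.895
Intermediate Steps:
k(R, d) = d - 4*R (k(R, d) = -4*R + d = d - 4*R)
L(Y, v) = 4 - 4*v
n(A) = 4 + 4/A (n(A) = 4 - (-4)/A = 4 + 4/A)
o/(((3*6)*5)*n(13) + K(5)) = -16182/(((3*6)*5)*(4 + 4/13) + 8) = -16182/((18*5)*(4 + 4*(1/13)) + 8) = -16182/(90*(4 + 4/13) + 8) = -16182/(90*(56/13) + 8) = -16182/(5040/13 + 8) = -16182/5144/13 = -16182*13/5144 = -105183/2572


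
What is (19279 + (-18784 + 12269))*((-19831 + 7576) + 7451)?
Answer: -61318256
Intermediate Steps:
(19279 + (-18784 + 12269))*((-19831 + 7576) + 7451) = (19279 - 6515)*(-12255 + 7451) = 12764*(-4804) = -61318256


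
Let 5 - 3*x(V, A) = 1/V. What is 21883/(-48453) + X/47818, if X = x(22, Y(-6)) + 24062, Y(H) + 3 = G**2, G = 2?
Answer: 2630205883/50972362188 ≈ 0.051601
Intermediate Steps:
Y(H) = 1 (Y(H) = -3 + 2**2 = -3 + 4 = 1)
x(V, A) = 5/3 - 1/(3*V)
X = 1588201/66 (X = (1/3)*(-1 + 5*22)/22 + 24062 = (1/3)*(1/22)*(-1 + 110) + 24062 = (1/3)*(1/22)*109 + 24062 = 109/66 + 24062 = 1588201/66 ≈ 24064.)
21883/(-48453) + X/47818 = 21883/(-48453) + (1588201/66)/47818 = 21883*(-1/48453) + (1588201/66)*(1/47818) = -21883/48453 + 1588201/3155988 = 2630205883/50972362188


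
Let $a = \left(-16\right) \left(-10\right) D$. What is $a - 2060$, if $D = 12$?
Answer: $-140$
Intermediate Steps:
$a = 1920$ ($a = \left(-16\right) \left(-10\right) 12 = 160 \cdot 12 = 1920$)
$a - 2060 = 1920 - 2060 = -140$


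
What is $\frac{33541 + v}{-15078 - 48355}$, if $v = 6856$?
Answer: $- \frac{40397}{63433} \approx -0.63685$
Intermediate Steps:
$\frac{33541 + v}{-15078 - 48355} = \frac{33541 + 6856}{-15078 - 48355} = \frac{40397}{-63433} = 40397 \left(- \frac{1}{63433}\right) = - \frac{40397}{63433}$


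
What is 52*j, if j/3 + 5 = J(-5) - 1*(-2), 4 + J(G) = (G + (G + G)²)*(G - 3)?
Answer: -119652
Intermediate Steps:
J(G) = -4 + (-3 + G)*(G + 4*G²) (J(G) = -4 + (G + (G + G)²)*(G - 3) = -4 + (G + (2*G)²)*(-3 + G) = -4 + (G + 4*G²)*(-3 + G) = -4 + (-3 + G)*(G + 4*G²))
j = -2301 (j = -15 + 3*((-4 - 11*(-5)² - 3*(-5) + 4*(-5)³) - 1*(-2)) = -15 + 3*((-4 - 11*25 + 15 + 4*(-125)) + 2) = -15 + 3*((-4 - 275 + 15 - 500) + 2) = -15 + 3*(-764 + 2) = -15 + 3*(-762) = -15 - 2286 = -2301)
52*j = 52*(-2301) = -119652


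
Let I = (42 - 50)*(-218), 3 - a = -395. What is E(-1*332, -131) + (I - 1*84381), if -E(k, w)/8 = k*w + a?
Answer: -433757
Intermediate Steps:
a = 398 (a = 3 - 1*(-395) = 3 + 395 = 398)
I = 1744 (I = -8*(-218) = 1744)
E(k, w) = -3184 - 8*k*w (E(k, w) = -8*(k*w + 398) = -8*(398 + k*w) = -3184 - 8*k*w)
E(-1*332, -131) + (I - 1*84381) = (-3184 - 8*(-1*332)*(-131)) + (1744 - 1*84381) = (-3184 - 8*(-332)*(-131)) + (1744 - 84381) = (-3184 - 347936) - 82637 = -351120 - 82637 = -433757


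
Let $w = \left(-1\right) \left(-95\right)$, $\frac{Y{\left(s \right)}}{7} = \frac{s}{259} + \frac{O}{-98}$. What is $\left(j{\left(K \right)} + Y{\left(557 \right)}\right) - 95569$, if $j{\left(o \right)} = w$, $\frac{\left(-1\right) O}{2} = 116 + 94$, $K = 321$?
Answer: $- \frac{3530871}{37} \approx -95429.0$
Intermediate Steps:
$O = -420$ ($O = - 2 \left(116 + 94\right) = \left(-2\right) 210 = -420$)
$Y{\left(s \right)} = 30 + \frac{s}{37}$ ($Y{\left(s \right)} = 7 \left(\frac{s}{259} - \frac{420}{-98}\right) = 7 \left(s \frac{1}{259} - - \frac{30}{7}\right) = 7 \left(\frac{s}{259} + \frac{30}{7}\right) = 7 \left(\frac{30}{7} + \frac{s}{259}\right) = 30 + \frac{s}{37}$)
$w = 95$
$j{\left(o \right)} = 95$
$\left(j{\left(K \right)} + Y{\left(557 \right)}\right) - 95569 = \left(95 + \left(30 + \frac{1}{37} \cdot 557\right)\right) - 95569 = \left(95 + \left(30 + \frac{557}{37}\right)\right) - 95569 = \left(95 + \frac{1667}{37}\right) - 95569 = \frac{5182}{37} - 95569 = - \frac{3530871}{37}$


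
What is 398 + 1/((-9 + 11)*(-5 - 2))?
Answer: 5571/14 ≈ 397.93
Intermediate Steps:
398 + 1/((-9 + 11)*(-5 - 2)) = 398 + 1/(2*(-7)) = 398 + 1/(-14) = 398 - 1/14 = 5571/14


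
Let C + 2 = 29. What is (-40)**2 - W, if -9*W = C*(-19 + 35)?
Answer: 1648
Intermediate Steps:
C = 27 (C = -2 + 29 = 27)
W = -48 (W = -3*(-19 + 35) = -3*16 = -1/9*432 = -48)
(-40)**2 - W = (-40)**2 - 1*(-48) = 1600 + 48 = 1648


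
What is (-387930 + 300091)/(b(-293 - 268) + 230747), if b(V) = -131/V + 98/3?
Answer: -49277679/129467524 ≈ -0.38062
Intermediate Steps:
b(V) = 98/3 - 131/V (b(V) = -131/V + 98*(⅓) = -131/V + 98/3 = 98/3 - 131/V)
(-387930 + 300091)/(b(-293 - 268) + 230747) = (-387930 + 300091)/((98/3 - 131/(-293 - 268)) + 230747) = -87839/((98/3 - 131/(-561)) + 230747) = -87839/((98/3 - 131*(-1/561)) + 230747) = -87839/((98/3 + 131/561) + 230747) = -87839/(18457/561 + 230747) = -87839/129467524/561 = -87839*561/129467524 = -49277679/129467524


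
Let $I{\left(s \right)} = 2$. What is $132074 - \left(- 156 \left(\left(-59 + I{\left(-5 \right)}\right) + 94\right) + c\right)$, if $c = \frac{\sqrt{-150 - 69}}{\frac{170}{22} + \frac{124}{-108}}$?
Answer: $137846 - \frac{297 i \sqrt{219}}{1954} \approx 1.3785 \cdot 10^{5} - 2.2493 i$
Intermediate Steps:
$c = \frac{297 i \sqrt{219}}{1954}$ ($c = \frac{\sqrt{-219}}{170 \cdot \frac{1}{22} + 124 \left(- \frac{1}{108}\right)} = \frac{i \sqrt{219}}{\frac{85}{11} - \frac{31}{27}} = \frac{i \sqrt{219}}{\frac{1954}{297}} = i \sqrt{219} \cdot \frac{297}{1954} = \frac{297 i \sqrt{219}}{1954} \approx 2.2493 i$)
$132074 - \left(- 156 \left(\left(-59 + I{\left(-5 \right)}\right) + 94\right) + c\right) = 132074 - \left(- 156 \left(\left(-59 + 2\right) + 94\right) + \frac{297 i \sqrt{219}}{1954}\right) = 132074 - \left(- 156 \left(-57 + 94\right) + \frac{297 i \sqrt{219}}{1954}\right) = 132074 - \left(\left(-156\right) 37 + \frac{297 i \sqrt{219}}{1954}\right) = 132074 - \left(-5772 + \frac{297 i \sqrt{219}}{1954}\right) = 132074 + \left(5772 - \frac{297 i \sqrt{219}}{1954}\right) = 137846 - \frac{297 i \sqrt{219}}{1954}$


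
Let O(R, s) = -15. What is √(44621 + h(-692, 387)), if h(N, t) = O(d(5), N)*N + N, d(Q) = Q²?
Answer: √54309 ≈ 233.04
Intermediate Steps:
h(N, t) = -14*N (h(N, t) = -15*N + N = -14*N)
√(44621 + h(-692, 387)) = √(44621 - 14*(-692)) = √(44621 + 9688) = √54309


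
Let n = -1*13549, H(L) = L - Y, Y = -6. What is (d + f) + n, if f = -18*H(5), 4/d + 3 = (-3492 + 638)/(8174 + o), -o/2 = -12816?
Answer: -179195301/13034 ≈ -13748.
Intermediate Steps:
o = 25632 (o = -2*(-12816) = 25632)
d = -16903/13034 (d = 4/(-3 + (-3492 + 638)/(8174 + 25632)) = 4/(-3 - 2854/33806) = 4/(-3 - 2854*1/33806) = 4/(-3 - 1427/16903) = 4/(-52136/16903) = 4*(-16903/52136) = -16903/13034 ≈ -1.2968)
H(L) = 6 + L (H(L) = L - 1*(-6) = L + 6 = 6 + L)
n = -13549
f = -198 (f = -18*(6 + 5) = -18*11 = -198)
(d + f) + n = (-16903/13034 - 198) - 13549 = -2597635/13034 - 13549 = -179195301/13034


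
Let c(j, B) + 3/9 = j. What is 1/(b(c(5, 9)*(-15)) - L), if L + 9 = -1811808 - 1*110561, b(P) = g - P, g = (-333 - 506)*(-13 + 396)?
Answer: 1/1601111 ≈ 6.2457e-7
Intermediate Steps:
g = -321337 (g = -839*383 = -321337)
c(j, B) = -1/3 + j
b(P) = -321337 - P
L = -1922378 (L = -9 + (-1811808 - 1*110561) = -9 + (-1811808 - 110561) = -9 - 1922369 = -1922378)
1/(b(c(5, 9)*(-15)) - L) = 1/((-321337 - (-1/3 + 5)*(-15)) - 1*(-1922378)) = 1/((-321337 - 14*(-15)/3) + 1922378) = 1/((-321337 - 1*(-70)) + 1922378) = 1/((-321337 + 70) + 1922378) = 1/(-321267 + 1922378) = 1/1601111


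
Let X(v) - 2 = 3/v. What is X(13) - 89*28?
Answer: -32367/13 ≈ -2489.8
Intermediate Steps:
X(v) = 2 + 3/v
X(13) - 89*28 = (2 + 3/13) - 89*28 = (2 + 3*(1/13)) - 2492 = (2 + 3/13) - 2492 = 29/13 - 2492 = -32367/13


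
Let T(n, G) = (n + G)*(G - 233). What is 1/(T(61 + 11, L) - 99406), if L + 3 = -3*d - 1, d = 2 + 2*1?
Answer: -1/113350 ≈ -8.8222e-6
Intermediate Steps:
d = 4 (d = 2 + 2 = 4)
L = -16 (L = -3 + (-3*4 - 1) = -3 + (-12 - 1) = -3 - 13 = -16)
T(n, G) = (-233 + G)*(G + n) (T(n, G) = (G + n)*(-233 + G) = (-233 + G)*(G + n))
1/(T(61 + 11, L) - 99406) = 1/(((-16)² - 233*(-16) - 233*(61 + 11) - 16*(61 + 11)) - 99406) = 1/((256 + 3728 - 233*72 - 16*72) - 99406) = 1/((256 + 3728 - 16776 - 1152) - 99406) = 1/(-13944 - 99406) = 1/(-113350) = -1/113350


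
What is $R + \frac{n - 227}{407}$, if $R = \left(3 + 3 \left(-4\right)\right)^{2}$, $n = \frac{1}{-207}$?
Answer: $\frac{183167}{2277} \approx 80.442$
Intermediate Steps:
$n = - \frac{1}{207} \approx -0.0048309$
$R = 81$ ($R = \left(3 - 12\right)^{2} = \left(-9\right)^{2} = 81$)
$R + \frac{n - 227}{407} = 81 + \frac{- \frac{1}{207} - 227}{407} = 81 - \frac{1270}{2277} = \frac{183167}{2277}$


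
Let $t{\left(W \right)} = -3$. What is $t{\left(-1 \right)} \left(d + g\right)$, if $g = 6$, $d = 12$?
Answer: $-54$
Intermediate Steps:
$t{\left(-1 \right)} \left(d + g\right) = - 3 \left(12 + 6\right) = \left(-3\right) 18 = -54$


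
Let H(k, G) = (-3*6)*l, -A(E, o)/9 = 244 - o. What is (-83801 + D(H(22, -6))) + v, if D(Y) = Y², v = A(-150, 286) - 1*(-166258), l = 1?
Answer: 83159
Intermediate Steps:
A(E, o) = -2196 + 9*o (A(E, o) = -9*(244 - o) = -2196 + 9*o)
H(k, G) = -18 (H(k, G) = -3*6*1 = -18*1 = -18)
v = 166636 (v = (-2196 + 9*286) - 1*(-166258) = (-2196 + 2574) + 166258 = 378 + 166258 = 166636)
(-83801 + D(H(22, -6))) + v = (-83801 + (-18)²) + 166636 = (-83801 + 324) + 166636 = -83477 + 166636 = 83159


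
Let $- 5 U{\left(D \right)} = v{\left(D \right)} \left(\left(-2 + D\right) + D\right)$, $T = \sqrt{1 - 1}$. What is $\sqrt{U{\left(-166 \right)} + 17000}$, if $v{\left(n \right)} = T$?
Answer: $10 \sqrt{170} \approx 130.38$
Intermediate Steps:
$T = 0$ ($T = \sqrt{1 + \left(-1 + 0\right)} = \sqrt{1 - 1} = \sqrt{0} = 0$)
$v{\left(n \right)} = 0$
$U{\left(D \right)} = 0$ ($U{\left(D \right)} = - \frac{0 \left(\left(-2 + D\right) + D\right)}{5} = - \frac{0 \left(-2 + 2 D\right)}{5} = \left(- \frac{1}{5}\right) 0 = 0$)
$\sqrt{U{\left(-166 \right)} + 17000} = \sqrt{0 + 17000} = \sqrt{17000} = 10 \sqrt{170}$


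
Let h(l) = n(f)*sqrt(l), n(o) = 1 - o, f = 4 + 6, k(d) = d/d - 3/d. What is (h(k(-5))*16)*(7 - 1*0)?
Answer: -2016*sqrt(10)/5 ≈ -1275.0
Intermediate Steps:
k(d) = 1 - 3/d
f = 10
h(l) = -9*sqrt(l) (h(l) = (1 - 1*10)*sqrt(l) = (1 - 10)*sqrt(l) = -9*sqrt(l))
(h(k(-5))*16)*(7 - 1*0) = (-9*2*sqrt(2)*sqrt(-1/(-5))*16)*(7 - 1*0) = (-9*2*sqrt(10)/5*16)*(7 + 0) = (-18*sqrt(10)/5*16)*7 = -288*sqrt(10)/5*7 = -2016*sqrt(10)/5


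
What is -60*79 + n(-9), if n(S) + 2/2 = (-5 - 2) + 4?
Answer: -4744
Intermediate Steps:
n(S) = -4 (n(S) = -1 + ((-5 - 2) + 4) = -1 + (-7 + 4) = -1 - 3 = -4)
-60*79 + n(-9) = -60*79 - 4 = -4740 - 4 = -4744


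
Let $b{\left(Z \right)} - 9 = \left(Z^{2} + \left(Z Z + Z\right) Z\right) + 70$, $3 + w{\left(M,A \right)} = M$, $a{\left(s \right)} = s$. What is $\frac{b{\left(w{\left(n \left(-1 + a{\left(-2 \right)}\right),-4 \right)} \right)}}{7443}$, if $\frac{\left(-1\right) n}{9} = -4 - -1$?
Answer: $- \frac{578513}{7443} \approx -77.726$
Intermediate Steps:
$n = 27$ ($n = - 9 \left(-4 - -1\right) = - 9 \left(-4 + 1\right) = \left(-9\right) \left(-3\right) = 27$)
$w{\left(M,A \right)} = -3 + M$
$b{\left(Z \right)} = 79 + Z^{2} + Z \left(Z + Z^{2}\right)$ ($b{\left(Z \right)} = 9 + \left(\left(Z^{2} + \left(Z Z + Z\right) Z\right) + 70\right) = 9 + \left(\left(Z^{2} + \left(Z^{2} + Z\right) Z\right) + 70\right) = 9 + \left(\left(Z^{2} + \left(Z + Z^{2}\right) Z\right) + 70\right) = 9 + \left(\left(Z^{2} + Z \left(Z + Z^{2}\right)\right) + 70\right) = 9 + \left(70 + Z^{2} + Z \left(Z + Z^{2}\right)\right) = 79 + Z^{2} + Z \left(Z + Z^{2}\right)$)
$\frac{b{\left(w{\left(n \left(-1 + a{\left(-2 \right)}\right),-4 \right)} \right)}}{7443} = \frac{79 + \left(-3 + 27 \left(-1 - 2\right)\right)^{3} + 2 \left(-3 + 27 \left(-1 - 2\right)\right)^{2}}{7443} = \left(79 + \left(-3 + 27 \left(-3\right)\right)^{3} + 2 \left(-3 + 27 \left(-3\right)\right)^{2}\right) \frac{1}{7443} = \left(79 + \left(-3 - 81\right)^{3} + 2 \left(-3 - 81\right)^{2}\right) \frac{1}{7443} = \left(79 + \left(-84\right)^{3} + 2 \left(-84\right)^{2}\right) \frac{1}{7443} = \left(79 - 592704 + 2 \cdot 7056\right) \frac{1}{7443} = \left(79 - 592704 + 14112\right) \frac{1}{7443} = \left(-578513\right) \frac{1}{7443} = - \frac{578513}{7443}$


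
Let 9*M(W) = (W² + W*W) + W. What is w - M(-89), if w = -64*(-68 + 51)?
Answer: -1987/3 ≈ -662.33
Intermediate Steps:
M(W) = W/9 + 2*W²/9 (M(W) = ((W² + W*W) + W)/9 = ((W² + W²) + W)/9 = (2*W² + W)/9 = (W + 2*W²)/9 = W/9 + 2*W²/9)
w = 1088 (w = -64*(-17) = 1088)
w - M(-89) = 1088 - (-89)*(1 + 2*(-89))/9 = 1088 - (-89)*(1 - 178)/9 = 1088 - (-89)*(-177)/9 = 1088 - 1*5251/3 = 1088 - 5251/3 = -1987/3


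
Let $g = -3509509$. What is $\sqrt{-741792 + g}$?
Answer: $i \sqrt{4251301} \approx 2061.9 i$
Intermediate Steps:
$\sqrt{-741792 + g} = \sqrt{-741792 - 3509509} = \sqrt{-4251301} = i \sqrt{4251301}$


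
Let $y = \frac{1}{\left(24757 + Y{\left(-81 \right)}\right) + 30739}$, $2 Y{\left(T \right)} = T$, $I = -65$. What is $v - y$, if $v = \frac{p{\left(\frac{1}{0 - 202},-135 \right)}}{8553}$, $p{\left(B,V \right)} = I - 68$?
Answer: $- \frac{14768269}{948621783} \approx -0.015568$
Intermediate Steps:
$Y{\left(T \right)} = \frac{T}{2}$
$p{\left(B,V \right)} = -133$ ($p{\left(B,V \right)} = -65 - 68 = -133$)
$v = - \frac{133}{8553} \approx -0.01555$
$y = \frac{2}{110911}$ ($y = \frac{1}{\left(24757 + \frac{1}{2} \left(-81\right)\right) + 30739} = \frac{1}{\left(24757 - \frac{81}{2}\right) + 30739} = \frac{1}{\frac{49433}{2} + 30739} = \frac{1}{\frac{110911}{2}} = \frac{2}{110911} \approx 1.8032 \cdot 10^{-5}$)
$v - y = - \frac{133}{8553} - \frac{2}{110911} = - \frac{14768269}{948621783}$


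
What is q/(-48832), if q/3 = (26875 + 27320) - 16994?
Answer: -111603/48832 ≈ -2.2854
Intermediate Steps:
q = 111603 (q = 3*((26875 + 27320) - 16994) = 3*(54195 - 16994) = 3*37201 = 111603)
q/(-48832) = 111603/(-48832) = 111603*(-1/48832) = -111603/48832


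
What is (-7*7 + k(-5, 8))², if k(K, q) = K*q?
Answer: 7921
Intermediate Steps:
(-7*7 + k(-5, 8))² = (-7*7 - 5*8)² = (-49 - 40)² = (-89)² = 7921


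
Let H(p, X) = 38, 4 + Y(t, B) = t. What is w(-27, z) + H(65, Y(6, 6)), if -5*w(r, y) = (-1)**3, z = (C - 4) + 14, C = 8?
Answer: 191/5 ≈ 38.200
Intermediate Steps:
Y(t, B) = -4 + t
z = 18 (z = (8 - 4) + 14 = 4 + 14 = 18)
w(r, y) = 1/5 (w(r, y) = -1/5*(-1)**3 = -1/5*(-1) = 1/5)
w(-27, z) + H(65, Y(6, 6)) = 1/5 + 38 = 191/5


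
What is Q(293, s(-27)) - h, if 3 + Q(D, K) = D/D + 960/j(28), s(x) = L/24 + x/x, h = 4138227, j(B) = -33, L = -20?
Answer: -45520839/11 ≈ -4.1383e+6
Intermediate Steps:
s(x) = ⅙ (s(x) = -20/24 + x/x = -20*1/24 + 1 = -⅚ + 1 = ⅙)
Q(D, K) = -342/11 (Q(D, K) = -3 + (D/D + 960/(-33)) = -3 + (1 + 960*(-1/33)) = -3 + (1 - 320/11) = -3 - 309/11 = -342/11)
Q(293, s(-27)) - h = -342/11 - 1*4138227 = -342/11 - 4138227 = -45520839/11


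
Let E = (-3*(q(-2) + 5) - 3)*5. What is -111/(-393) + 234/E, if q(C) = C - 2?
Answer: -4924/655 ≈ -7.5176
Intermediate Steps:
q(C) = -2 + C
E = -30 (E = (-3*((-2 - 2) + 5) - 3)*5 = (-3*(-4 + 5) - 3)*5 = (-3*1 - 3)*5 = (-3 - 3)*5 = -6*5 = -30)
-111/(-393) + 234/E = -111/(-393) + 234/(-30) = -111*(-1/393) + 234*(-1/30) = 37/131 - 39/5 = -4924/655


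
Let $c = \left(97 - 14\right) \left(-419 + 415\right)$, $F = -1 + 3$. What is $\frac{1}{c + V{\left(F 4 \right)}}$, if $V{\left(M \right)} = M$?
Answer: $- \frac{1}{324} \approx -0.0030864$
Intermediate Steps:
$F = 2$
$c = -332$ ($c = 83 \left(-4\right) = -332$)
$\frac{1}{c + V{\left(F 4 \right)}} = \frac{1}{-332 + 2 \cdot 4} = \frac{1}{-332 + 8} = \frac{1}{-324} = - \frac{1}{324}$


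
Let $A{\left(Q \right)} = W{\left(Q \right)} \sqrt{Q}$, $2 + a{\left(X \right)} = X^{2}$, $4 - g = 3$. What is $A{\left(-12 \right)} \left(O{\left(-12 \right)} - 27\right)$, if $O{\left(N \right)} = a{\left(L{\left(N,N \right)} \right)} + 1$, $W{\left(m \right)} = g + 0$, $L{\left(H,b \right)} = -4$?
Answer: $- 24 i \sqrt{3} \approx - 41.569 i$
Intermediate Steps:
$g = 1$ ($g = 4 - 3 = 1$)
$a{\left(X \right)} = -2 + X^{2}$
$W{\left(m \right)} = 1$ ($W{\left(m \right)} = 1 + 0 = 1$)
$A{\left(Q \right)} = \sqrt{Q}$ ($A{\left(Q \right)} = 1 \sqrt{Q} = \sqrt{Q}$)
$O{\left(N \right)} = 15$ ($O{\left(N \right)} = \left(-2 + \left(-4\right)^{2}\right) + 1 = \left(-2 + 16\right) + 1 = 14 + 1 = 15$)
$A{\left(-12 \right)} \left(O{\left(-12 \right)} - 27\right) = \sqrt{-12} \left(15 - 27\right) = 2 i \sqrt{3} \left(-12\right) = - 24 i \sqrt{3}$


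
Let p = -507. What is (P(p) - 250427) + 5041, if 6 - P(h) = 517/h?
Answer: -124407143/507 ≈ -2.4538e+5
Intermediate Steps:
P(h) = 6 - 517/h
(P(p) - 250427) + 5041 = ((6 - 517/(-507)) - 250427) + 5041 = ((6 - 517*(-1/507)) - 250427) + 5041 = ((6 + 517/507) - 250427) + 5041 = (3559/507 - 250427) + 5041 = -126962930/507 + 5041 = -124407143/507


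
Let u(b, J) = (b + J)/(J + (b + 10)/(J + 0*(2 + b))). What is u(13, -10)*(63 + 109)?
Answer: -1720/41 ≈ -41.951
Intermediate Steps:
u(b, J) = (J + b)/(J + (10 + b)/J) (u(b, J) = (J + b)/(J + (10 + b)/(J + 0)) = (J + b)/(J + (10 + b)/J))
u(13, -10)*(63 + 109) = (-10*(-10 + 13)/(10 + 13 + (-10)²))*(63 + 109) = -10*3/(10 + 13 + 100)*172 = -10*3/123*172 = -10*1/123*3*172 = -10/41*172 = -1720/41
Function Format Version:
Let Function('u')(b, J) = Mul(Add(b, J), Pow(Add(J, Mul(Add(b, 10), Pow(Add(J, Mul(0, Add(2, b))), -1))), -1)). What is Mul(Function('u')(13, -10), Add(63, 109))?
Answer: Rational(-1720, 41) ≈ -41.951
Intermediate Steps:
Function('u')(b, J) = Mul(Pow(Add(J, Mul(Pow(J, -1), Add(10, b))), -1), Add(J, b)) (Function('u')(b, J) = Mul(Add(J, b), Pow(Add(J, Mul(Add(10, b), Pow(Add(J, 0), -1))), -1)) = Mul(Add(J, b), Pow(Add(J, Mul(Add(10, b), Pow(J, -1))), -1)) = Mul(Add(J, b), Pow(Add(J, Mul(Pow(J, -1), Add(10, b))), -1)) = Mul(Pow(Add(J, Mul(Pow(J, -1), Add(10, b))), -1), Add(J, b)))
Mul(Function('u')(13, -10), Add(63, 109)) = Mul(Mul(-10, Pow(Add(10, 13, Pow(-10, 2)), -1), Add(-10, 13)), Add(63, 109)) = Mul(Mul(-10, Pow(Add(10, 13, 100), -1), 3), 172) = Mul(Mul(-10, Pow(123, -1), 3), 172) = Mul(Mul(-10, Rational(1, 123), 3), 172) = Mul(Rational(-10, 41), 172) = Rational(-1720, 41)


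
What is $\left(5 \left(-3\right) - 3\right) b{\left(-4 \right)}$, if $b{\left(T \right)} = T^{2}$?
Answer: $-288$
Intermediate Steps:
$\left(5 \left(-3\right) - 3\right) b{\left(-4 \right)} = \left(5 \left(-3\right) - 3\right) \left(-4\right)^{2} = \left(-15 - 3\right) 16 = \left(-18\right) 16 = -288$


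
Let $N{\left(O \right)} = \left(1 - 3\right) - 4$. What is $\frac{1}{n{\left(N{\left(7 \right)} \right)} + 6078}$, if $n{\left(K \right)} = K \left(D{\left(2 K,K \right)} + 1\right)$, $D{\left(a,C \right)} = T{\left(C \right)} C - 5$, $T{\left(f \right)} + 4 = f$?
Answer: $\frac{1}{5742} \approx 0.00017416$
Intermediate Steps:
$T{\left(f \right)} = -4 + f$
$D{\left(a,C \right)} = -5 + C \left(-4 + C\right)$ ($D{\left(a,C \right)} = \left(-4 + C\right) C - 5 = C \left(-4 + C\right) - 5 = -5 + C \left(-4 + C\right)$)
$N{\left(O \right)} = -6$ ($N{\left(O \right)} = -2 - 4 = -6$)
$n{\left(K \right)} = K \left(-4 + K \left(-4 + K\right)\right)$ ($n{\left(K \right)} = K \left(\left(-5 + K \left(-4 + K\right)\right) + 1\right) = K \left(-4 + K \left(-4 + K\right)\right)$)
$\frac{1}{n{\left(N{\left(7 \right)} \right)} + 6078} = \frac{1}{- 6 \left(-4 - 6 \left(-4 - 6\right)\right) + 6078} = \frac{1}{- 6 \left(-4 - -60\right) + 6078} = \frac{1}{- 6 \left(-4 + 60\right) + 6078} = \frac{1}{\left(-6\right) 56 + 6078} = \frac{1}{-336 + 6078} = \frac{1}{5742}$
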